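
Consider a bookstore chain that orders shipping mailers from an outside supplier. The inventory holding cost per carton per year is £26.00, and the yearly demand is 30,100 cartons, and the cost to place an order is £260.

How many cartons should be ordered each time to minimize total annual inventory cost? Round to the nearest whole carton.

EOQ = √(2DS/H) = √(2 × 30,100 × 260 / 26)
    = √(602,000.00) ≈ 775.89

776 cartons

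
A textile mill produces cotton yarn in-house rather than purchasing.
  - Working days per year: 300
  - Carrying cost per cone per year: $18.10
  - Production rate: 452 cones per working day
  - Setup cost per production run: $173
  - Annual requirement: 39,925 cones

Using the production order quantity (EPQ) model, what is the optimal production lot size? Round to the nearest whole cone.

Daily demand d = 39,925/300 = 133.083; p = 452; 1 − d/p = 0.70557
EPQ = √(2DS / (H(1 − d/p)))
    = √(2 × 39,925 × 173 / (18.1 × 0.70557)) ≈ 1,040.04

1,040 cones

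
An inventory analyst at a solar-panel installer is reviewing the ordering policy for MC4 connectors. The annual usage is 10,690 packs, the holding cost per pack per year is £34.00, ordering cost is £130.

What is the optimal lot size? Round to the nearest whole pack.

EOQ = √(2DS/H) = √(2 × 10,690 × 130 / 34)
    = √(81,747.06) ≈ 285.91

286 packs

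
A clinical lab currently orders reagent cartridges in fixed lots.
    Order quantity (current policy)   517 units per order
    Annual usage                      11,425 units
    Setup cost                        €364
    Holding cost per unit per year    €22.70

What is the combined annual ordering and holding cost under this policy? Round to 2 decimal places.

Ordering: D/Q × S = 11,425/517 × €364 = €8,043.91
Holding:  Q/2 × H = 517/2 × €22.7 = €5,867.95
Total = €8,043.91 + €5,867.95 = €13,911.86

€13,911.86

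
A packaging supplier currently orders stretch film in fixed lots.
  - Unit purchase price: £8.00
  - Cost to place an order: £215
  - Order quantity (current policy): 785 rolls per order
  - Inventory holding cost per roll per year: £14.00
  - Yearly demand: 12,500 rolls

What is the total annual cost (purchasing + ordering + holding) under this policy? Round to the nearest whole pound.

£108,919

Orders/yr = 12,500/785 = 15.924; ordering cost = 15.924 × £215 = £3,423.57
Average inventory = 785/2 = 392.5; holding cost = 392.5 × £14 = £5,495.00
Purchase cost = D·C = 12,500 × 8 = £100,000.00
Total = £3,423.57 + £5,495.00 + £100,000.00 = £108,918.57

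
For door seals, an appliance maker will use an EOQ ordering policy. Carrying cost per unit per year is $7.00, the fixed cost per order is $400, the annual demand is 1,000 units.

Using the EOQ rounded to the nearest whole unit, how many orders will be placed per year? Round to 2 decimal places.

2DS/H = 2·1,000·400/7 = 114,285.71
EOQ = √114,285.71 ≈ 338.06 → Q = 338
Orders per year = D/Q = 1,000 / 338 = 2.959

2.96 orders per year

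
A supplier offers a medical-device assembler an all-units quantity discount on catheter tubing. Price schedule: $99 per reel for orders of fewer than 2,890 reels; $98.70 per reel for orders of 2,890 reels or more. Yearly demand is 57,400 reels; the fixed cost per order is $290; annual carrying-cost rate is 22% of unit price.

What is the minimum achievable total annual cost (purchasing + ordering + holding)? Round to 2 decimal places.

$5,702,516.59

H₁ = 22%×$99 = $21.7800;  H₂ = 22%×$98.70 = $21.7140
EOQ₁ = √(2×57,400×290/21.7800) = 1,236.35  (< 2,890, feasible at tier 1)
EOQ₂ = √(2×57,400×290/21.7140) = 1,238.23  (< 2,890 → use Q = 2,890 at tier-2 price)
TC(tier 1 (EOQ₁), Q≈1,236.3) = $5,709,527.68
TC(tier 2, Q≈2,890.0) = $5,702,516.59
Minimum at tier 2: $5,702,516.59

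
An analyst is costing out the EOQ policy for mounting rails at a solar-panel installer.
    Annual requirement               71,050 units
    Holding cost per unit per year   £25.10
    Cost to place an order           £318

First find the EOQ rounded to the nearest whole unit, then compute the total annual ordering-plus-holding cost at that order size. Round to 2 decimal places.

£33,678.09

2DS/H = 2·71,050·318/25.1 = 1,800,310.76
EOQ = √1,800,310.76 ≈ 1,341.76 → Q = 1,342 units
Orders/yr = 71,050/1,342 = 52.943; ordering cost = 52.943 × £318 = £16,835.99
Average inventory = 1,342/2 = 671; holding cost = 671 × £25.1 = £16,842.10
Total = £16,835.99 + £16,842.10 = £33,678.09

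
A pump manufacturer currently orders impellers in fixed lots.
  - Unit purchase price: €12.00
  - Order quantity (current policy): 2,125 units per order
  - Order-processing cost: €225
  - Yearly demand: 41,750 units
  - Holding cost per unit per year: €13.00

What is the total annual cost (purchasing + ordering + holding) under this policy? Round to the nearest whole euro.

€519,233

Annual ordering cost = (D/Q)·S = (41,750/2,125) × 225 = €4,420.59
Annual holding cost  = (Q/2)·H = (2,125/2) × 13 = €13,812.50
Purchase cost = D·C = 41,750 × 12 = €501,000.00
Total = €4,420.59 + €13,812.50 + €501,000.00 = €519,233.09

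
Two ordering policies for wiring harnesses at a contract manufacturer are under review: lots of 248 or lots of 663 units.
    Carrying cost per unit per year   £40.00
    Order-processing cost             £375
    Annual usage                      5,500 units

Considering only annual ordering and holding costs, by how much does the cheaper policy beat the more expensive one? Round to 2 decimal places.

£3,094.33

Annual cost at Q: ordering D·S/Q plus holding Q·H/2.
TC(248) = (5,500/248)×375 + (248/2)×40 = £13,276.53
TC(663) = (5,500/663)×375 + (663/2)×40 = £16,370.86
Lots of 248 are cheaper by £3,094.33.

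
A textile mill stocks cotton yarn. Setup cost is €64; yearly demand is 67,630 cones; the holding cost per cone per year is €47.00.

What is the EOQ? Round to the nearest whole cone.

429 cones

2DS/H = 2·67,630·64/47 = 184,183.83
EOQ = √184,183.83 ≈ 429.17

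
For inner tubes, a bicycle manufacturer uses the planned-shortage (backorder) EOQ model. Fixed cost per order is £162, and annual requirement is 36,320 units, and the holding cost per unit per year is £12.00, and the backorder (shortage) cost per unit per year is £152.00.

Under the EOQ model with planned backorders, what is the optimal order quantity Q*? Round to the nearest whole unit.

1,029 units

Q* = √(2DS/H) · √((H + b)/b)
   = √(2 × 36,320 × 162 / 12) · √((12 + 152) / 152)
   = 990.273 × 1.0387 ≈ 1,028.62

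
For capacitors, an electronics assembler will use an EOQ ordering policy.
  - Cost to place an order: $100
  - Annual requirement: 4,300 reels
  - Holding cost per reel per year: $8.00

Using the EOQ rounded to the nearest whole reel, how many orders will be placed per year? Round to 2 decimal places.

2DS/H = 2·4,300·100/8 = 107,500.00
EOQ = √107,500.00 ≈ 327.87 → Q = 328
N = D/Q = 4,300/328 ≈ 13.110 orders/yr

13.11 orders per year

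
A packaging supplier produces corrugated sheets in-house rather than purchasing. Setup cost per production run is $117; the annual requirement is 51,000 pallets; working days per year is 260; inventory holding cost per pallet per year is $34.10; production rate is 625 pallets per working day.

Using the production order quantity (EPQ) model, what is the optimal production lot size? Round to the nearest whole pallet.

Daily demand d = 51,000/260 = 196.154; p = 625; 1 − d/p = 0.68615
EPQ = √(2DS / (H(1 − d/p)))
    = √(2 × 51,000 × 117 / (34.1 × 0.68615)) ≈ 714.18

714 pallets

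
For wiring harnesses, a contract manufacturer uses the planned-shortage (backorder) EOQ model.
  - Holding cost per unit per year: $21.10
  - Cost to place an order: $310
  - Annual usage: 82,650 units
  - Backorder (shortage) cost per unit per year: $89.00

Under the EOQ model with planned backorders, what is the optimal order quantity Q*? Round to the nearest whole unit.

Basic EOQ = √(2·82,650·310/21.1) = 1,558.390
Backorder adjustment √((H+b)/b) = √((21.1+89)/89) = 1.1122
Q* = 1,558.390 × 1.1122 ≈ 1,733.30

1,733 units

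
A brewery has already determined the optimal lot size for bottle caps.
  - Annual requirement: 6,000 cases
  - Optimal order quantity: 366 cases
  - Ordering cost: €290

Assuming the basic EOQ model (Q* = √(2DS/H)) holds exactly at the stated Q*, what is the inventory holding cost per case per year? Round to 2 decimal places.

Since Q* = (2DS/H)^½, squaring gives Q*²·H = 2DS.
H = 2DS / Q² = 2 × 6,000 × 290 / 366² = 25.9787

€25.98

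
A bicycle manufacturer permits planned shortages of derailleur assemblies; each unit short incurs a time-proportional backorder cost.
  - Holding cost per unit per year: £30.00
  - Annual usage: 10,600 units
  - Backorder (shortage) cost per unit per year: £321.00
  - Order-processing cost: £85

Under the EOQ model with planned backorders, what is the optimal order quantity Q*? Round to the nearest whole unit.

Q* = √(2DS/H) · √((H + b)/b)
   = √(2 × 10,600 × 85 / 30) · √((30 + 321) / 321)
   = 245.085 × 1.0457 ≈ 256.28

256 units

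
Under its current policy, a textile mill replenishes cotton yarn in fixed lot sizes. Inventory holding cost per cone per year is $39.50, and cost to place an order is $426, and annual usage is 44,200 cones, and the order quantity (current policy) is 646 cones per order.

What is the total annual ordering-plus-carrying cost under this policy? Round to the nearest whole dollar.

$41,906

Orders/yr = 44,200/646 = 68.421; ordering cost = 68.421 × $426 = $29,147.37
Average inventory = 646/2 = 323; holding cost = 323 × $39.5 = $12,758.50
Total = $29,147.37 + $12,758.50 = $41,905.87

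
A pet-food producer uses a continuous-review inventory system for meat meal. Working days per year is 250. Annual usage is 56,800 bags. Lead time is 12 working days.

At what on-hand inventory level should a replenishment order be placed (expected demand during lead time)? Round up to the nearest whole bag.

Daily demand d = 56,800 / 250 = 227.200 bags/day
Demand during lead time = 227.200 × 12 = 2,726.40
Reorder point = 2,726.40 → round up

2,727 bags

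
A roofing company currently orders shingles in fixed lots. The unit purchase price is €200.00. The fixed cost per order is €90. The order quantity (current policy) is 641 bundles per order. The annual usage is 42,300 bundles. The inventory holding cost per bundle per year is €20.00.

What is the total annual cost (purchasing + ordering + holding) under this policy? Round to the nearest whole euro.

€8,472,349

Ordering: D/Q × S = 42,300/641 × €90 = €5,939.16
Holding:  Q/2 × H = 641/2 × €20 = €6,410.00
Purchase cost = D·C = 42,300 × 200 = €8,460,000.00
Total = €5,939.16 + €6,410.00 + €8,460,000.00 = €8,472,349.16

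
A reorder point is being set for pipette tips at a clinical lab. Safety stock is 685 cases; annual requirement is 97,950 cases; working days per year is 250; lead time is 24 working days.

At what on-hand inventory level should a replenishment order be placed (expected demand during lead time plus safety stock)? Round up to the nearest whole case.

Daily demand d = 97,950 / 250 = 391.800 cases/day
Demand during lead time = 391.800 × 24 = 9,403.20
Reorder point = 9,403.20 + 685 = 10,088.20 → round up

10,089 cases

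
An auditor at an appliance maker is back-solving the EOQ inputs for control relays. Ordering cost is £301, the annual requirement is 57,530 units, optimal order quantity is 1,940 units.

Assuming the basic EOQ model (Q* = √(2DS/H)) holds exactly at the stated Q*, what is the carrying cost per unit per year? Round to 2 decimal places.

£9.20

Since Q* = (2DS/H)^½, squaring gives Q*²·H = 2DS.
H = 2DS / Q² = 2 × 57,530 × 301 / 1,940² = 9.2021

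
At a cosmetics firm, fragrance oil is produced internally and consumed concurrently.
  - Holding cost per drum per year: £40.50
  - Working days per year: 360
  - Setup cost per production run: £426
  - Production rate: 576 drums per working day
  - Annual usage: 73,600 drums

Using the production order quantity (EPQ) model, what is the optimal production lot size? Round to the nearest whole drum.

Daily demand d = 73,600/360 = 204.444; p = 576; 1 − d/p = 0.64506
EPQ = √(2DS / (H(1 − d/p)))
    = √(2 × 73,600 × 426 / (40.5 × 0.64506)) ≈ 1,549.28

1,549 drums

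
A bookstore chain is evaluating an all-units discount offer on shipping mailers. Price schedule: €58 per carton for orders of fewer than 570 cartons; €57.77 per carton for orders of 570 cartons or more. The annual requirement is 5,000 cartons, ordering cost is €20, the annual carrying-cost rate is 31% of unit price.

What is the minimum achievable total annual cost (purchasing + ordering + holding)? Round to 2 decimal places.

H₁ = 31%×€58 = €17.9800;  H₂ = 31%×€57.77 = €17.9087
EOQ₁ = √(2×5,000×20/17.9800) = 105.47  (< 570, feasible at tier 1)
EOQ₂ = √(2×5,000×20/17.9087) = 105.68  (< 570 → use Q = 570 at tier-2 price)
TC(tier 1 (EOQ₁), Q≈105.5) = €291,896.31
TC(tier 2, Q≈570.0) = €294,129.42
Minimum at tier 1 (EOQ₁): €291,896.31

€291,896.31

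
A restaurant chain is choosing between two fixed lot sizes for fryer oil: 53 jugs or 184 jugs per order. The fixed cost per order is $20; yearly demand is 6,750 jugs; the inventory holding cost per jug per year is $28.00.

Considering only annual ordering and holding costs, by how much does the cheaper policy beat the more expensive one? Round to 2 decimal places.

TC(Q) = (D/Q)S + (Q/2)H
TC(53) = (6,750/53)×20 + (53/2)×28 = $3,289.17
TC(184) = (6,750/184)×20 + (184/2)×28 = $3,309.70
Lots of 53 are cheaper by $20.53.

$20.53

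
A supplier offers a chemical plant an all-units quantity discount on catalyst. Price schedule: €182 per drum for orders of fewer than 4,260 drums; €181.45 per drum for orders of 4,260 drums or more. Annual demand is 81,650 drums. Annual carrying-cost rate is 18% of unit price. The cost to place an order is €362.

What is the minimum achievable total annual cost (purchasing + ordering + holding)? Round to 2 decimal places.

€14,891,898.76

H₁ = 18%×€182 = €32.7600;  H₂ = 18%×€181.45 = €32.6610
EOQ₁ = √(2×81,650×362/32.7600) = 1,343.31  (< 4,260, feasible at tier 1)
EOQ₂ = √(2×81,650×362/32.6610) = 1,345.34  (< 4,260 → use Q = 4,260 at tier-2 price)
TC(tier 1 (EOQ₁), Q≈1,343.3) = €14,904,306.75
TC(tier 2, Q≈4,260.0) = €14,891,898.76
Minimum at tier 2: €14,891,898.76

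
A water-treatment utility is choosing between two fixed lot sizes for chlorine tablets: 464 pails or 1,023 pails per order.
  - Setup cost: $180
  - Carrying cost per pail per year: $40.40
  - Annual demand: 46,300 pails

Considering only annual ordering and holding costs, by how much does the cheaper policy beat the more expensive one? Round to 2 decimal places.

$1,477.22

Annual cost at Q: ordering D·S/Q plus holding Q·H/2.
TC(464) = (46,300/464)×180 + (464/2)×40.4 = $27,334.01
TC(1,023) = (46,300/1,023)×180 + (1,023/2)×40.4 = $28,811.23
Cheaper: Q = 464.  Difference = $1,477.22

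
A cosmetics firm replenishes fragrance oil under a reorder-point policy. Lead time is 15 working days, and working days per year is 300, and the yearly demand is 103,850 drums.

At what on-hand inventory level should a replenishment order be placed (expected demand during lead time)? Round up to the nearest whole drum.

Daily demand d = 103,850 / 300 = 346.167 drums/day
Demand during lead time = 346.167 × 15 = 5,192.50
Reorder point = 5,192.50 → round up

5,193 drums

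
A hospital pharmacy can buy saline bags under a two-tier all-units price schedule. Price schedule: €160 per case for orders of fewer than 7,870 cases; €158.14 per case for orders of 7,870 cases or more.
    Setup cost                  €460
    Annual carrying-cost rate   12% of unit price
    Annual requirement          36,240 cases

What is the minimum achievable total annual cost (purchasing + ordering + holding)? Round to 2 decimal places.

H₁ = 12%×€160 = €19.2000;  H₂ = 12%×€158.14 = €18.9768
EOQ₁ = √(2×36,240×460/19.2000) = 1,317.76  (< 7,870, feasible at tier 1)
EOQ₂ = √(2×36,240×460/18.9768) = 1,325.49  (< 7,870 → use Q = 7,870 at tier-2 price)
TC(tier 1 (EOQ₁), Q≈1,317.8) = €5,823,701.05
TC(tier 2, Q≈7,870.0) = €5,807,785.53
Minimum at tier 2: €5,807,785.53

€5,807,785.53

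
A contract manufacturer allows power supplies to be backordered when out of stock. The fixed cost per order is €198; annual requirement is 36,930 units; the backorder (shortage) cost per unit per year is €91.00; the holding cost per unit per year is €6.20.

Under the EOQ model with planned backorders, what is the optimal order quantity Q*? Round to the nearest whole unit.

1,587 units

Q* = √(2DS/H) · √((H + b)/b)
   = √(2 × 36,930 × 198 / 6.2) · √((6.2 + 91) / 91)
   = 1,535.824 × 1.0335 ≈ 1,587.28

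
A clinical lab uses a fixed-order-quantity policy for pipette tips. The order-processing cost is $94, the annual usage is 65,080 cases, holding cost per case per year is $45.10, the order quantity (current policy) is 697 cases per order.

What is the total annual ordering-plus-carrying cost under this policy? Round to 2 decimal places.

Annual ordering cost = (D/Q)·S = (65,080/697) × 94 = $8,776.93
Annual holding cost  = (Q/2)·H = (697/2) × 45.1 = $15,717.35
Total = $8,776.93 + $15,717.35 = $24,494.28

$24,494.28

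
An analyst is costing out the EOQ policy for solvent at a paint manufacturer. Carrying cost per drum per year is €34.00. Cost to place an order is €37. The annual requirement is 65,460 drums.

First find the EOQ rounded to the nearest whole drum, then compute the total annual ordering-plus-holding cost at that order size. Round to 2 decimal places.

€12,833.46

Optimal lot size Q* = (2 × 65,460 × €37 / €34)^½ ≈ 377.45 → Q = 377 drums
Annual ordering cost = (D/Q)·S = (65,460/377) × 37 = €6,424.46
Annual holding cost  = (Q/2)·H = (377/2) × 34 = €6,409.00
Total = €6,424.46 + €6,409.00 = €12,833.46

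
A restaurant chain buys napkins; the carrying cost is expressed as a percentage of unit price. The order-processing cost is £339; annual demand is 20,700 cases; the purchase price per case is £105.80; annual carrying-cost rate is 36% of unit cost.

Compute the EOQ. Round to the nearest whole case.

Carrying cost H = £105.8 × 36% = £38.0880/case/yr
Q* = √(2·D·S / H) = √(2·20,700·339 / 38.088) = √368,478.3 ≈ 607.02

607 cases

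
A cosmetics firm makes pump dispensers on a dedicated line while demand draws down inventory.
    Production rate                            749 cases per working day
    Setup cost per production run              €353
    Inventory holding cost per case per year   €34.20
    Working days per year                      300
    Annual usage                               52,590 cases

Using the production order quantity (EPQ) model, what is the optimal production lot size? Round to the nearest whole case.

1,191 cases

d = 52,590/300 = 175.3000 cases/day;  effective holding cost H(1 − d/p) = 34.2·(1 − 175.3000/749) = 26.19565
Q* = √(2DS / H_eff) = √(2·52,590·353 / 26.19565) ≈ 1,190.53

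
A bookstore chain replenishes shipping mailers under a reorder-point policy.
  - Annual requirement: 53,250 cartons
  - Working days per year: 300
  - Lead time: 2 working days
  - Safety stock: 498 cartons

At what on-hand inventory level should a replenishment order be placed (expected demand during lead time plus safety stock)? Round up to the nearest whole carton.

853 cartons

Daily demand d = 53,250 / 300 = 177.500 cartons/day
Demand during lead time = 177.500 × 2 = 355.00
Reorder point = 355.00 + 498 = 853.00 → round up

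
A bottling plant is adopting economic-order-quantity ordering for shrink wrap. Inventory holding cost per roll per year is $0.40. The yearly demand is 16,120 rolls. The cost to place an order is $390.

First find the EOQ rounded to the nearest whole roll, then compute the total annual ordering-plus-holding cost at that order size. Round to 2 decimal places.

$2,242.64

2DS/H = 2·16,120·390/0.4 = 31,434,000.00
EOQ = √31,434,000.00 ≈ 5,606.60 → Q = 5,607 rolls
Orders/yr = 16,120/5,607 = 2.875; ordering cost = 2.875 × $390 = $1,121.24
Average inventory = 5,607/2 = 2803.5; holding cost = 2803.5 × $0.4 = $1,121.40
Total = $1,121.24 + $1,121.40 = $2,242.64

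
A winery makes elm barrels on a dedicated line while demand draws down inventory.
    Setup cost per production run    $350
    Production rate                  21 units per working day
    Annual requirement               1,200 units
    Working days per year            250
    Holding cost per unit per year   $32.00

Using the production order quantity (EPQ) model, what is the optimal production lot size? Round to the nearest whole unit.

184 units

Daily demand d = 1,200/250 = 4.800; p = 21; 1 − d/p = 0.77143
EPQ = √(2DS / (H(1 − d/p)))
    = √(2 × 1,200 × 350 / (32 × 0.77143)) ≈ 184.47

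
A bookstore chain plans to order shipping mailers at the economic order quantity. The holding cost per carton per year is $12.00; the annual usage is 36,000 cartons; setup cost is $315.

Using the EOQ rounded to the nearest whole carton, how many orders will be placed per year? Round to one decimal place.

26.2 orders per year

Optimal lot size Q* = (2 × 36,000 × $315 / $12)^½ ≈ 1,374.77 → Q = 1,375
N = D/Q = 36,000/1,375 ≈ 26.182 orders/yr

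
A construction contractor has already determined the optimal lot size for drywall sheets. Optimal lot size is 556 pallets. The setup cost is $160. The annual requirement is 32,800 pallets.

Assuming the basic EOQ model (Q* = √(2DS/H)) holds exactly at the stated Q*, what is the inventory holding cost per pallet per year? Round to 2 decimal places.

$33.95

EOQ relation: Q² = 2DS/H, so rearrange for the unknown.
H = 2DS / Q² = 2 × 32,800 × 160 / 556² = 33.9527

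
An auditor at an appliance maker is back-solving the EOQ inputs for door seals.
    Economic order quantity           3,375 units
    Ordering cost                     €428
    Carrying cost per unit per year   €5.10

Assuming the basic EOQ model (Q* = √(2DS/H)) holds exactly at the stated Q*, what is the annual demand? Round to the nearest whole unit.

67,865 units per year

Since Q* = (2DS/H)^½, squaring gives Q*²·H = 2DS.
D = Q²H / (2S) = 3,375² × 5.1 / (2 × 428) = 67,864.71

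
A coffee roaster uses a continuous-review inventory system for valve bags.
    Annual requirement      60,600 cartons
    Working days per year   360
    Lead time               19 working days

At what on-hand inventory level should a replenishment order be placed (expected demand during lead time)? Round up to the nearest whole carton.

3,199 cartons

Daily demand d = 60,600 / 360 = 168.333 cartons/day
Demand during lead time = 168.333 × 19 = 3,198.33
Reorder point = 3,198.33 → round up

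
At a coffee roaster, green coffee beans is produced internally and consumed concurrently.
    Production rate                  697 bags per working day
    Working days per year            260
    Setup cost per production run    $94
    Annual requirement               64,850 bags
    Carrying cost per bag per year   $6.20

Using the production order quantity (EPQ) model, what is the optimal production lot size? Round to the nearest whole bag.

1,750 bags

Daily demand d = 64,850/260 = 249.423; p = 697; 1 − d/p = 0.64215
EPQ = √(2DS / (H(1 − d/p)))
    = √(2 × 64,850 × 94 / (6.2 × 0.64215)) ≈ 1,749.93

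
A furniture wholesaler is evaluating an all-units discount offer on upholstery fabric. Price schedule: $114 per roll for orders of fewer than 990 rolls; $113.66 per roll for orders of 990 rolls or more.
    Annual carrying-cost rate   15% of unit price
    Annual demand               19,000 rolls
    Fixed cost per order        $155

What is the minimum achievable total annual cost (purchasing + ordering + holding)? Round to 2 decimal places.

H₁ = 15%×$114 = $17.1000;  H₂ = 15%×$113.66 = $17.0490
EOQ₁ = √(2×19,000×155/17.1000) = 586.89  (< 990, feasible at tier 1)
EOQ₂ = √(2×19,000×155/17.0490) = 587.77  (< 990 → use Q = 990 at tier-2 price)
TC(tier 1 (EOQ₁), Q≈586.9) = $2,176,035.89
TC(tier 2, Q≈990.0) = $2,170,954.00
Minimum at tier 2: $2,170,954.00

$2,170,954.00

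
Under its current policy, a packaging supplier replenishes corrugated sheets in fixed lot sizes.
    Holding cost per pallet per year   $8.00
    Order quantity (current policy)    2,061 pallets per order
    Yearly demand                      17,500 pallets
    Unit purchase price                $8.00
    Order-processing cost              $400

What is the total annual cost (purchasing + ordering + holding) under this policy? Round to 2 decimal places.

$151,640.41

Ordering: D/Q × S = 17,500/2,061 × $400 = $3,396.41
Holding:  Q/2 × H = 2,061/2 × $8 = $8,244.00
Purchase cost = D·C = 17,500 × 8 = $140,000.00
Total = $3,396.41 + $8,244.00 + $140,000.00 = $151,640.41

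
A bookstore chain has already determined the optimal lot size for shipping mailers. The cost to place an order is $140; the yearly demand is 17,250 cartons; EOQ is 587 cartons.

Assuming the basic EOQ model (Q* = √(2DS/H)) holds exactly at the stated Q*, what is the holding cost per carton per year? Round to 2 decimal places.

EOQ relation: Q² = 2DS/H, so rearrange for the unknown.
H = 2DS / Q² = 2 × 17,250 × 140 / 587² = 14.0175

$14.02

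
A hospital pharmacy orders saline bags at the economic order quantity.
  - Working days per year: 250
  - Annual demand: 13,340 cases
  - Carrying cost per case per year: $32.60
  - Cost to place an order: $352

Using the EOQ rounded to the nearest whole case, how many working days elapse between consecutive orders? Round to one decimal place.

10.1 days

Optimal lot size Q* = (2 × 13,340 × $352 / $32.6)^½ ≈ 536.73 → Q = 537 cases
Days between orders = 250 / (D/Q) = 250 / 24.842 ≈ 10.064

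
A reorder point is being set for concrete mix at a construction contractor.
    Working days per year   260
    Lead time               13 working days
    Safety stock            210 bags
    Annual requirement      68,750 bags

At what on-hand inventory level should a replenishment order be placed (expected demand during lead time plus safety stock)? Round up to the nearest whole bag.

Daily demand d = 68,750 / 260 = 264.423 bags/day
Demand during lead time = 264.423 × 13 = 3,437.50
Reorder point = 3,437.50 + 210 = 3,647.50 → round up

3,648 bags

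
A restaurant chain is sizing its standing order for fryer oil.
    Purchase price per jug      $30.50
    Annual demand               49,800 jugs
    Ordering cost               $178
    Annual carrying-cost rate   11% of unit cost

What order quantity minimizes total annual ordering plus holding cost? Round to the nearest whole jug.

2,299 jugs

Carrying cost H = $30.5 × 11% = $3.3550/jug/yr
Optimal lot size Q* = (2 × 49,800 × $178 / $3.355)^½ ≈ 2,298.76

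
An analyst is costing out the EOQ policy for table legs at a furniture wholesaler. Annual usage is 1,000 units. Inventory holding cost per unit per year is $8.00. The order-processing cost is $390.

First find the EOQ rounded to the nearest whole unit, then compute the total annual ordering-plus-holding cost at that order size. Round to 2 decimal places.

$2,498.00

EOQ = √(2DS/H) = √(2 × 1,000 × 390 / 8)
    = √(97,500.00) ≈ 312.25 → Q = 312 units
Orders/yr = 1,000/312 = 3.205; ordering cost = 3.205 × $390 = $1,250.00
Average inventory = 312/2 = 156; holding cost = 156 × $8 = $1,248.00
Total = $1,250.00 + $1,248.00 = $2,498.00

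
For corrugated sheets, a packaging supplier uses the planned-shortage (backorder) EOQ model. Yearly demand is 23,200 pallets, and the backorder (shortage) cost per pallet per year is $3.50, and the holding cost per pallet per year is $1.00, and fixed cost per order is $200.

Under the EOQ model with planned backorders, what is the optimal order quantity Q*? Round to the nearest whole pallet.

Q* = √(2DS/H) · √((H + b)/b)
   = √(2 × 23,200 × 200 / 1) · √((1 + 3.5) / 3.5)
   = 3,046.309 × 1.1339 ≈ 3,454.19

3,454 pallets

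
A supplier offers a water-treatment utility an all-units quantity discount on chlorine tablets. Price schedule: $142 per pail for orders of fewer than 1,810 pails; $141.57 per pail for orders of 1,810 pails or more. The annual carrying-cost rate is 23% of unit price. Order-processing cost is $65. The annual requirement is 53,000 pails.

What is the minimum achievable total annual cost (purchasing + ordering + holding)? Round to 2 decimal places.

H₁ = 23%×$142 = $32.6600;  H₂ = 23%×$141.57 = $32.5611
EOQ₁ = √(2×53,000×65/32.6600) = 459.31  (< 1,810, feasible at tier 1)
EOQ₂ = √(2×53,000×65/32.5611) = 460.00  (< 1,810 → use Q = 1,810 at tier-2 price)
TC(tier 1 (EOQ₁), Q≈459.3) = $7,541,000.91
TC(tier 2, Q≈1,810.0) = $7,534,581.11
Minimum at tier 2: $7,534,581.11

$7,534,581.11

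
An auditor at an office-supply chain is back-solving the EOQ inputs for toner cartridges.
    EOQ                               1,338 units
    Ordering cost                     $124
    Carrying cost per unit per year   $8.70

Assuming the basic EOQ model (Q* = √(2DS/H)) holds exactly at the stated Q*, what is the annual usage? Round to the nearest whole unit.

62,803 units per year

From Q* = √(2DS/H) ⇒ Q*² = 2DS/H.
D = Q²H / (2S) = 1,338² × 8.7 / (2 × 124) = 62,802.91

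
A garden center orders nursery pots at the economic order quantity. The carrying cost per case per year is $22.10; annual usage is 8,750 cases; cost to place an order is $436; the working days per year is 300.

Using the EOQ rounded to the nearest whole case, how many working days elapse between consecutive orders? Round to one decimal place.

Optimal lot size Q* = (2 × 8,750 × $436 / $22.1)^½ ≈ 587.58 → Q = 588 cases
Days between orders = 300 / (D/Q) = 300 / 14.881 ≈ 20.160

20.2 days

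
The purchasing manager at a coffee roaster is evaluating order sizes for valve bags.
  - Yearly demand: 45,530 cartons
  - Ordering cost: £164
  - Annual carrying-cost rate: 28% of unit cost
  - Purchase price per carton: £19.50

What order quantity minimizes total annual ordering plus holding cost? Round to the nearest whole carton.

1,654 cartons

Holding cost per carton per year: H = 28% × £19.5 = £5.4600
Q* = √(2·D·S / H) = √(2·45,530·164 / 5.46) = √2,735,135.5 ≈ 1,653.82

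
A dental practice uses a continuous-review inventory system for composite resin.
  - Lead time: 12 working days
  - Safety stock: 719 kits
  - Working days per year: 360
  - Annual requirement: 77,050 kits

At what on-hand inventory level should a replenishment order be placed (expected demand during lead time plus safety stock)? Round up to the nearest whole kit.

3,288 kits

Daily demand d = 77,050 / 360 = 214.028 kits/day
Demand during lead time = 214.028 × 12 = 2,568.33
Reorder point = 2,568.33 + 719 = 3,287.33 → round up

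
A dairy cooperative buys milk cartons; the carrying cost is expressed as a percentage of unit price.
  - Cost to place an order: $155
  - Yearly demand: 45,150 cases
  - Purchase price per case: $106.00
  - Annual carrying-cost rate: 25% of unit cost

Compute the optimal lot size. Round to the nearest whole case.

Carrying cost H = $106 × 25% = $26.5000/case/yr
2DS/H = 2·45,150·155/26.5 = 528,169.81
EOQ = √528,169.81 ≈ 726.75

727 cases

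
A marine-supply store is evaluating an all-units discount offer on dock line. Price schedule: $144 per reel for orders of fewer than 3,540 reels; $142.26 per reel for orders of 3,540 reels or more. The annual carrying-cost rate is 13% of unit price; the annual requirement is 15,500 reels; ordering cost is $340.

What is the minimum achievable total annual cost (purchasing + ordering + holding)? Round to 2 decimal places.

$2,239,252.73

H₁ = 13%×$144 = $18.7200;  H₂ = 13%×$142.26 = $18.4938
EOQ₁ = √(2×15,500×340/18.7200) = 750.36  (< 3,540, feasible at tier 1)
EOQ₂ = √(2×15,500×340/18.4938) = 754.93  (< 3,540 → use Q = 3,540 at tier-2 price)
TC(tier 1 (EOQ₁), Q≈750.4) = $2,246,046.67
TC(tier 2, Q≈3,540.0) = $2,239,252.73
Minimum at tier 2: $2,239,252.73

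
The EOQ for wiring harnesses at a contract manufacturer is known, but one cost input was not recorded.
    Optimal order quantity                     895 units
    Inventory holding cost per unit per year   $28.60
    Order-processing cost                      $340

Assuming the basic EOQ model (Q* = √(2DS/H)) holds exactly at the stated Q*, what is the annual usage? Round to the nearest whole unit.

From Q* = √(2DS/H) ⇒ Q*² = 2DS/H.
D = Q²H / (2S) = 895² × 28.6 / (2 × 340) = 33,690.17

33,690 units per year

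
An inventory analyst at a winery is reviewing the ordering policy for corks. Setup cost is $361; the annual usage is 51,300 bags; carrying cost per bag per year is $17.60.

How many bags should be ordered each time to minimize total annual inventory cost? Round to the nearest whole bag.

Optimal lot size Q* = (2 × 51,300 × $361 / $17.6)^½ ≈ 1,450.68

1,451 bags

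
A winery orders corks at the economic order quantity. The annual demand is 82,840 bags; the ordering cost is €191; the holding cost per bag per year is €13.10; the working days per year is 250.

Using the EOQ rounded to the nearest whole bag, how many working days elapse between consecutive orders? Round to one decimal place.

Optimal lot size Q* = (2 × 82,840 × €191 / €13.1)^½ ≈ 1,554.23 → Q = 1,554 bags
Cycle time = (working days × Q)/D = (250 × 1,554) / 82,840 = 4.690 days

4.7 days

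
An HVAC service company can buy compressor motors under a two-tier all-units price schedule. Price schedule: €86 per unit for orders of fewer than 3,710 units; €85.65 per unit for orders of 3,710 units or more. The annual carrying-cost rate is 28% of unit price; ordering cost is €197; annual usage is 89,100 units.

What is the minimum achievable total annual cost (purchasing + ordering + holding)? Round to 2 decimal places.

H₁ = 28%×€86 = €24.0800;  H₂ = 28%×€85.65 = €23.9820
EOQ₁ = √(2×89,100×197/24.0800) = 1,207.42  (< 3,710, feasible at tier 1)
EOQ₂ = √(2×89,100×197/23.9820) = 1,209.89  (< 3,710 → use Q = 3,710 at tier-2 price)
TC(tier 1 (EOQ₁), Q≈1,207.4) = €7,691,674.70
TC(tier 2, Q≈3,710.0) = €7,680,632.80
Minimum at tier 2: €7,680,632.80

€7,680,632.80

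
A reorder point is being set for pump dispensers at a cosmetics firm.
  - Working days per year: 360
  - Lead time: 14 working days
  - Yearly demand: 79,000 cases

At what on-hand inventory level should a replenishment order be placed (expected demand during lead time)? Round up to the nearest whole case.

3,073 cases

Daily demand d = 79,000 / 360 = 219.444 cases/day
Demand during lead time = 219.444 × 14 = 3,072.22
Reorder point = 3,072.22 → round up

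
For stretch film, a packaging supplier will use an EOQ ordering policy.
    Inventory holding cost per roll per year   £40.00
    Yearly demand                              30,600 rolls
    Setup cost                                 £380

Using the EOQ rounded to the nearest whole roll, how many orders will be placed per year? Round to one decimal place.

Q* = √(2·D·S / H) = √(2·30,600·380 / 40) = √581,400.0 ≈ 762.50 → Q = 762
N = D/Q = 30,600/762 ≈ 40.157 orders/yr

40.2 orders per year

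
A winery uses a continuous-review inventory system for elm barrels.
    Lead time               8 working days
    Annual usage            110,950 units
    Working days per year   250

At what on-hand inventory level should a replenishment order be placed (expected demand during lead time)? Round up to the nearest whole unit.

3,551 units

Daily demand d = 110,950 / 250 = 443.800 units/day
Demand during lead time = 443.800 × 8 = 3,550.40
Reorder point = 3,550.40 → round up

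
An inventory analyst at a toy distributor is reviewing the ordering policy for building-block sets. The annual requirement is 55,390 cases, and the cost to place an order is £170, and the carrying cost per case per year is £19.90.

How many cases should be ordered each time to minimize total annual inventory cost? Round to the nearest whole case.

973 cases

2DS/H = 2·55,390·170/19.9 = 946,361.81
EOQ = √946,361.81 ≈ 972.81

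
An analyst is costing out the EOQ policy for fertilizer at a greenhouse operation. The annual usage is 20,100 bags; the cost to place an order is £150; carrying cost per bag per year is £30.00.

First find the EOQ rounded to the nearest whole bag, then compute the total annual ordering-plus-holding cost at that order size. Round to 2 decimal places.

Q* = √(2·D·S / H) = √(2·20,100·150 / 30) = √201,000.0 ≈ 448.33 → Q = 448 bags
Annual ordering cost = (D/Q)·S = (20,100/448) × 150 = £6,729.91
Annual holding cost  = (Q/2)·H = (448/2) × 30 = £6,720.00
Total = £6,729.91 + £6,720.00 = £13,449.91

£13,449.91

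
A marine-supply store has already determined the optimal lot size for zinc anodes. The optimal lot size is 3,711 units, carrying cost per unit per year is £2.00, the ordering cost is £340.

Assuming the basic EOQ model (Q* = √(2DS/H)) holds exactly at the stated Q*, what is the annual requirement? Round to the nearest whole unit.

Since Q* = (2DS/H)^½, squaring gives Q*²·H = 2DS.
D = Q²H / (2S) = 3,711² × 2 / (2 × 340) = 40,504.47

40,504 units per year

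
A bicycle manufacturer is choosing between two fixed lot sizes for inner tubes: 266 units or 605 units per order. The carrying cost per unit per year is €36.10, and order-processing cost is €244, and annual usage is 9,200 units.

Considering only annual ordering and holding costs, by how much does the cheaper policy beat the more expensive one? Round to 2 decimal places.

Annual cost at Q: ordering D·S/Q plus holding Q·H/2.
TC(266) = (9,200/266)×244 + (266/2)×36.1 = €13,240.40
TC(605) = (9,200/605)×244 + (605/2)×36.1 = €14,630.66
|ΔTC| = |€13,240.40 − €14,630.66| = €1,390.27

€1,390.27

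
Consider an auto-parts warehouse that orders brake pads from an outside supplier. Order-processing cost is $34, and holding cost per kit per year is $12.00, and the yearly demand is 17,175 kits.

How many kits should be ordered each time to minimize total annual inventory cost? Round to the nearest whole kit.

312 kits

Optimal lot size Q* = (2 × 17,175 × $34 / $12)^½ ≈ 311.97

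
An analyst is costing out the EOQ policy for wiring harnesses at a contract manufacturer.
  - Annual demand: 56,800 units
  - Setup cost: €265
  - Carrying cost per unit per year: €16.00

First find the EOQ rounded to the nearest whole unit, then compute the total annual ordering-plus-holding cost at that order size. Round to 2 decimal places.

2DS/H = 2·56,800·265/16 = 1,881,500.00
EOQ = √1,881,500.00 ≈ 1,371.68 → Q = 1,372 units
Ordering: D/Q × S = 56,800/1,372 × €265 = €10,970.85
Holding:  Q/2 × H = 1,372/2 × €16 = €10,976.00
Total = €10,970.85 + €10,976.00 = €21,946.85

€21,946.85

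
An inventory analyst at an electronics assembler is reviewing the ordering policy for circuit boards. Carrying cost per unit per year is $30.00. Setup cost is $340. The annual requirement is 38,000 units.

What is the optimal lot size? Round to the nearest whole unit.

928 units

Q* = √(2·D·S / H) = √(2·38,000·340 / 30) = √861,333.3 ≈ 928.08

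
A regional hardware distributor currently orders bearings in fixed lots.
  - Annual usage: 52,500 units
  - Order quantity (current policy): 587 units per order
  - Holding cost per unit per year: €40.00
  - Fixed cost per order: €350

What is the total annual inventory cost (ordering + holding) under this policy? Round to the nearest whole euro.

€43,043

Annual ordering cost = (D/Q)·S = (52,500/587) × 350 = €31,303.24
Annual holding cost  = (Q/2)·H = (587/2) × 40 = €11,740.00
Total = €31,303.24 + €11,740.00 = €43,043.24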